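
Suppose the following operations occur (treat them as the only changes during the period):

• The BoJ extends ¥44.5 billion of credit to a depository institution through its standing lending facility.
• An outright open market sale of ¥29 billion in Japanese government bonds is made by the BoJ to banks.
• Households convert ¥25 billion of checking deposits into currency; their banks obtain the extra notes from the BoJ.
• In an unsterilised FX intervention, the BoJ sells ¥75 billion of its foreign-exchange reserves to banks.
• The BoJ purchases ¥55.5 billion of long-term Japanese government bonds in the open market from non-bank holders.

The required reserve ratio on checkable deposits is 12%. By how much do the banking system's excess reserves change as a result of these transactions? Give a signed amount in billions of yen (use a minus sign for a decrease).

Discount-window loan ¥44.5 billion: reserves +¥44.5B, deposits 0.
OMO sale (to banks) ¥29 billion: reserves −¥29B, deposits 0.
Currency withdrawal ¥25 billion: reserves −¥25B, deposits −¥25B.
FX sale ¥75 billion: reserves −¥75B, deposits 0.
Asset purchase (from non-banks) ¥55.5 billion: reserves +¥55.5B, deposits +¥55.5B.
Totals: Δreserves = −¥29B, Δdeposits = +¥30.5B.
Δrequired reserves = 12% × +¥30.5B = +¥3.66B.
Δexcess reserves = Δreserves − Δrequired = −¥29B − (+¥3.66B) = -¥32.66 billion.

-¥32.66 billion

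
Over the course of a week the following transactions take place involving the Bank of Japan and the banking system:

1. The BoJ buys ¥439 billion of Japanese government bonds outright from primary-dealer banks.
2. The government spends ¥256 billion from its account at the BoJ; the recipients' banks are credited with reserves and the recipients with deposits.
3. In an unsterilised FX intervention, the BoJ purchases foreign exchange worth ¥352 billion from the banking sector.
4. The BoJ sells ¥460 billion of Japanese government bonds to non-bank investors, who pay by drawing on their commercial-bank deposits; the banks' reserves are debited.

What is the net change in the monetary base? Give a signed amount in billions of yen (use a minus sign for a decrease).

BoJ balance sheet:
  Assets:      Securities −¥21B, Foreign assets +¥352B
  Liabilities: Bank reserves +¥587B, Government deposits −¥256B
Monetary base = currency + reserves: 0 + (+¥587B) = +¥587 billion.

+¥587 billion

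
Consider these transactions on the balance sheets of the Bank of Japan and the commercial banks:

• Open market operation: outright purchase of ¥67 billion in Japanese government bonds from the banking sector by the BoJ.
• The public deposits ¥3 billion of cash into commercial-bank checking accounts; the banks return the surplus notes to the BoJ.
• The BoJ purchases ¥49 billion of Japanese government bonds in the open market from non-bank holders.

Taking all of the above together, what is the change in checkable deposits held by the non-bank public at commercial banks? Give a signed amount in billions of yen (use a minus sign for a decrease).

OMO purchase (from banks) ¥67 billion: the counterparty is a bank, so public deposits are unchanged → 0.
Currency deposit ¥3 billion: non-bank counterparties' bank balances rise → +¥3B.
Asset purchase (from non-banks) ¥49 billion: non-bank counterparties' bank balances rise → +¥49B.
Net: 0 + 3 + 49 = +¥52 billion.

+¥52 billion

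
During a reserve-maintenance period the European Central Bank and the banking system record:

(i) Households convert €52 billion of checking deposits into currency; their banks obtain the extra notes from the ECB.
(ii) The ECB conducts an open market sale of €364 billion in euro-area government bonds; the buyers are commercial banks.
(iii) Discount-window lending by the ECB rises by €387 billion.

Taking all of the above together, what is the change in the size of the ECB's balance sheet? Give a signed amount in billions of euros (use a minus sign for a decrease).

ECB balance sheet:
  Assets:      Securities −€364B, Loans to banks +€387B
  Liabilities: Bank reserves −€29B, Currency in circulation +€52B
Change in total ECB assets = +€23 billion.

+€23 billion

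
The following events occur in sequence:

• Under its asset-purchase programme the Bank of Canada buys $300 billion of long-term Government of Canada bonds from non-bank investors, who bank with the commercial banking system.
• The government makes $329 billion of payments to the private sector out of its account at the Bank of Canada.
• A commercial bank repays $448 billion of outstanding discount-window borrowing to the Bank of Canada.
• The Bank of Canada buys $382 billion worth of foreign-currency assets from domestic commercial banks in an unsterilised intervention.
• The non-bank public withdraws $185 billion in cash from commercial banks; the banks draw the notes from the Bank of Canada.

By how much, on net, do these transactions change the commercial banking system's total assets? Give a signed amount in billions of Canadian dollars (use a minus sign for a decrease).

Asset purchase (from non-banks) $300 billion: bank balance sheets expand → +$300B.
Government spending $329 billion: bank balance sheets expand → +$329B.
Discount-window repayment $448 billion: bank balance sheets shrink → −$448B.
FX purchase $382 billion: just an asset swap on bank balance sheets → 0.
Currency withdrawal $185 billion: bank balance sheets shrink → −$185B.
Net: 300 + 329 − 448 + 0 − 185 = -$4 billion.

-$4 billion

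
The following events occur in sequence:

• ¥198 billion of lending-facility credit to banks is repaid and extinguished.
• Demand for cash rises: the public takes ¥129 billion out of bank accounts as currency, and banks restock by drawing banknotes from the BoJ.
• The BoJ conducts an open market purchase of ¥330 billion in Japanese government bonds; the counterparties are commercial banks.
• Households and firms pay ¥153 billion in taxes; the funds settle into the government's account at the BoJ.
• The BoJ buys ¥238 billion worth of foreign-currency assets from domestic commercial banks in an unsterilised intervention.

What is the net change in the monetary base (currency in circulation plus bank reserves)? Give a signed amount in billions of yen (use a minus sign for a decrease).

BoJ balance sheet:
  Assets:      Securities +¥330B, Loans to banks −¥198B, Foreign assets +¥238B
  Liabilities: Bank reserves +¥88B, Currency in circulation +¥129B, Government deposits +¥153B
Commercial banking system:
  Assets:      Reserves at CB +¥88B, Securities −¥330B, Foreign assets −¥238B
  Liabilities: Checkable deposits −¥282B, Borrowings from CB −¥198B
Monetary base = currency + reserves: +¥129B + (+¥88B) = +¥217 billion.

+¥217 billion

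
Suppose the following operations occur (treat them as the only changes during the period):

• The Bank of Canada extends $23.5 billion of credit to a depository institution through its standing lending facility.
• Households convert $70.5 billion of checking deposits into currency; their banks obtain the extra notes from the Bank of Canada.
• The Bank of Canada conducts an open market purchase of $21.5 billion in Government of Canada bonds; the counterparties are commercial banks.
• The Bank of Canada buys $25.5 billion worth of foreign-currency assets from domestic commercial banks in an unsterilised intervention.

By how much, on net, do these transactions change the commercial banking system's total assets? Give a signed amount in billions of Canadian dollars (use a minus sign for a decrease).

Discount-window loan $23.5 billion: bank balance sheets expand → +$23.5B.
Currency withdrawal $70.5 billion: bank balance sheets shrink → −$70.5B.
OMO purchase (from banks) $21.5 billion: just an asset swap on bank balance sheets → 0.
FX purchase $25.5 billion: just an asset swap on bank balance sheets → 0.
Net: 23.5 − 70.5 + 0 + 0 = -$47 billion.

-$47 billion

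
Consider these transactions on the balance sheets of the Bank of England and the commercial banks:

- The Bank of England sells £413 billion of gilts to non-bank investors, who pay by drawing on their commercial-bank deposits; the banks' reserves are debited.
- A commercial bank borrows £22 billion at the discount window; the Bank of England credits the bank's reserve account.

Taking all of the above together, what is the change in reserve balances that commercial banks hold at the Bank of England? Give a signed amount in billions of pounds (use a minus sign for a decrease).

Bank of England balance sheet:
  Assets:      Securities −£413B, Loans to banks +£22B
  Liabilities: Bank reserves −£391B
Commercial banking system:
  Assets:      Reserves at CB −£391B
  Liabilities: Checkable deposits −£413B, Borrowings from CB +£22B
So the change in reserve balances that commercial banks hold at the Bank of England is -£391 billion.

-£391 billion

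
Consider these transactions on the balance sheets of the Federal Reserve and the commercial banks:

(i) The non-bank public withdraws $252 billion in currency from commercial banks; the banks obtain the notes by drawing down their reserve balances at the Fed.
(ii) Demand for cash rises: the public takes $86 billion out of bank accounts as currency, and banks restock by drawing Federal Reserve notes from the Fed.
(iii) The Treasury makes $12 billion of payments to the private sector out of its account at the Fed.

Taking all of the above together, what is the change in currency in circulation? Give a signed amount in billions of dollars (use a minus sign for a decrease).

+$338 billion

Fed balance sheet:
  Assets:      no change
  Liabilities: Bank reserves −$326B, Currency in circulation +$338B, Government deposits −$12B
Commercial banking system:
  Assets:      Reserves at CB −$326B
  Liabilities: Checkable deposits −$326B
So the change in currency in circulation is +$338 billion.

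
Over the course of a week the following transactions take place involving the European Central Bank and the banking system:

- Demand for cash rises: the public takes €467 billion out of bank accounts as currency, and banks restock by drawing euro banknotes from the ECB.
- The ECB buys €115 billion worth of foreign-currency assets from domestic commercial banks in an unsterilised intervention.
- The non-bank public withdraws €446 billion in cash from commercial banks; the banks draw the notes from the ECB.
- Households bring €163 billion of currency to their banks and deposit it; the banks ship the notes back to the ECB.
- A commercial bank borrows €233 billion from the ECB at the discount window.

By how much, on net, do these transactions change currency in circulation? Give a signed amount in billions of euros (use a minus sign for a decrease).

Currency withdrawal €467 billion: notes leave the central bank → +€467B.
FX purchase €115 billion: no currency enters or leaves circulation → 0.
Currency withdrawal €446 billion: notes leave the central bank → +€446B.
Currency deposit €163 billion: notes return to the central bank → −€163B.
Discount-window loan €233 billion: no currency enters or leaves circulation → 0.
Net: 467 + 0 + 446 − 163 + 0 = +€750 billion.

+€750 billion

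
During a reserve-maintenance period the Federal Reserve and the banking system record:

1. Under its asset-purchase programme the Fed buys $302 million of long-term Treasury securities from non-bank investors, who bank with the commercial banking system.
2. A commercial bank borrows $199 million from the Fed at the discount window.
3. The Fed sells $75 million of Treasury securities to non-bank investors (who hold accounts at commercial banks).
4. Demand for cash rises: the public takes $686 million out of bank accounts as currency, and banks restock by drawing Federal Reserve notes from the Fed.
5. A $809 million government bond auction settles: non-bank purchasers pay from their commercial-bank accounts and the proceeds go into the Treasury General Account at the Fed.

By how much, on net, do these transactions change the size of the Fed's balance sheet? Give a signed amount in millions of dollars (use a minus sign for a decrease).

+$426 million

Fed balance sheet:
  Assets:      Securities +$227M, Loans to banks +$199M
  Liabilities: Bank reserves −$1069M, Currency in circulation +$686M, Government deposits +$809M
Commercial banking system:
  Assets:      Reserves at CB −$1069M
  Liabilities: Checkable deposits −$1268M, Borrowings from CB +$199M
Change in total Fed assets = +$426 million.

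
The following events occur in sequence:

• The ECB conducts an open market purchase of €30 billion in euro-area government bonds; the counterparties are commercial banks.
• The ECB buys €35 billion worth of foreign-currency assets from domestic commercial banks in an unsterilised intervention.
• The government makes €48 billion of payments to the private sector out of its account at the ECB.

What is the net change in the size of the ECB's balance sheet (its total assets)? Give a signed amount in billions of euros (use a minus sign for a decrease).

ECB balance sheet:
  Assets:      Securities +€30B, Foreign assets +€35B
  Liabilities: Bank reserves +€113B, Government deposits −€48B
Change in total ECB assets = +€65 billion.

+€65 billion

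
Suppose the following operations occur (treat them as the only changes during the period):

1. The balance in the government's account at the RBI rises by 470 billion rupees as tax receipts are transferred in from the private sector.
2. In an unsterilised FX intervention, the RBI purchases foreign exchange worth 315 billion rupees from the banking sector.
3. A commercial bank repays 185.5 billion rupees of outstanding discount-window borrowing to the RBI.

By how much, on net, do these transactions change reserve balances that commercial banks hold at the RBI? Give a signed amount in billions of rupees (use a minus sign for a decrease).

-340.5 billion

Government account inflow 470 billion rupees: funds move from bank reserves into the government account → −470B.
FX purchase 315 billion rupees: the RBI pays by crediting reserve accounts → +315B.
Discount-window repayment 185.5 billion rupees: repayment is debited from reserves → −185.5B.
Net: −470 + 315 − 185.5 = -340.5 billion.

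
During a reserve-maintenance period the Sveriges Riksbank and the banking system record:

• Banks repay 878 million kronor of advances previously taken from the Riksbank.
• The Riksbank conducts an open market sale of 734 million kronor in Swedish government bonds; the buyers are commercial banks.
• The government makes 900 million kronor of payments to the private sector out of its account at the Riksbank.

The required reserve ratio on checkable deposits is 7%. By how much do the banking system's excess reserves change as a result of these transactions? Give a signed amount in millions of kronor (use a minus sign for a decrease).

-775 million

Discount-window repayment 878 million kronor: reserves −878M, deposits 0.
OMO sale (to banks) 734 million kronor: reserves −734M, deposits 0.
Government spending 900 million kronor: reserves +900M, deposits +900M.
Totals: Δreserves = −712M, Δdeposits = +900M.
Δrequired reserves = 7% × +900M = +63M.
Δexcess reserves = Δreserves − Δrequired = −712M − (+63M) = -775 million.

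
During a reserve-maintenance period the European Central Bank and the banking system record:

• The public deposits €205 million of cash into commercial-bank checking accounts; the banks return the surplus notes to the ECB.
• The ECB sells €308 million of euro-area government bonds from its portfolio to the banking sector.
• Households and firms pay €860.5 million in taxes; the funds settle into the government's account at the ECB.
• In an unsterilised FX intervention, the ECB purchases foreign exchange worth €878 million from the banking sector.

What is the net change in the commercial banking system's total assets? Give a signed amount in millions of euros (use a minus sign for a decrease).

Currency deposit €205 million: bank balance sheets expand → +€205M.
OMO sale (to banks) €308 million: just an asset swap on bank balance sheets → 0.
Government account inflow €860.5 million: bank balance sheets shrink → −€860.5M.
FX purchase €878 million: just an asset swap on bank balance sheets → 0.
Net: 205 + 0 − 860.5 + 0 = -€655.5 million.

-€655.5 million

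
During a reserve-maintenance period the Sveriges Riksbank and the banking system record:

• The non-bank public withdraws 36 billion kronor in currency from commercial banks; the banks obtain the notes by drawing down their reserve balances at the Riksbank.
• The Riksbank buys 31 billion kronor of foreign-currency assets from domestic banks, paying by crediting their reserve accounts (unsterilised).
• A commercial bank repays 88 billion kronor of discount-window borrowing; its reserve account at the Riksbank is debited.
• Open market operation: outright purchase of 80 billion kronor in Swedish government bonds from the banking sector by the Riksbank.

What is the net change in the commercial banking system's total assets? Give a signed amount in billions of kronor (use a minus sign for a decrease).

-124 billion

Riksbank balance sheet:
  Assets:      Securities +80B, Loans to banks −88B, Foreign assets +31B
  Liabilities: Bank reserves −13B, Currency in circulation +36B
Commercial banking system:
  Assets:      Reserves at CB −13B, Securities −80B, Foreign assets −31B
  Liabilities: Checkable deposits −36B, Borrowings from CB −88B
Change in total bank assets = -124 billion.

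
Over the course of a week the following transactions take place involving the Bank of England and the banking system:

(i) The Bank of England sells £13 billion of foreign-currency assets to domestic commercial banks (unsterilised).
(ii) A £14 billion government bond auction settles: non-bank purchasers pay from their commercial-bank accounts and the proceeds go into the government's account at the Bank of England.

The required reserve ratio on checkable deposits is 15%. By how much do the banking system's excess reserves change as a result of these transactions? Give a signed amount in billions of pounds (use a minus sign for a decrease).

FX sale £13 billion: reserves −£13B, deposits 0.
Government account inflow £14 billion: reserves −£14B, deposits −£14B.
Totals: Δreserves = −£27B, Δdeposits = −£14B.
Δrequired reserves = 15% × −£14B = −£2.1B.
Δexcess reserves = Δreserves − Δrequired = −£27B − (−£2.1B) = -£24.9 billion.

-£24.9 billion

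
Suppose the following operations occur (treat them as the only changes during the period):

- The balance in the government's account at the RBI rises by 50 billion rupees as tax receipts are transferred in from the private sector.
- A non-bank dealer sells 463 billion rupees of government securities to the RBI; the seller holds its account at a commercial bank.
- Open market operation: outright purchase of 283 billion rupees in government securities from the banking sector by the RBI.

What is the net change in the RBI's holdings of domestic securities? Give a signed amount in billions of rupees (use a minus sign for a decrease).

Government account inflow 50 billion rupees: the RBI's securities portfolio is untouched → 0.
Asset purchase (from non-banks) 463 billion rupees: securities added to the RBI's portfolio → +463B.
OMO purchase (from banks) 283 billion rupees: securities added to the RBI's portfolio → +283B.
Net: 0 + 463 + 283 = +746 billion.

+746 billion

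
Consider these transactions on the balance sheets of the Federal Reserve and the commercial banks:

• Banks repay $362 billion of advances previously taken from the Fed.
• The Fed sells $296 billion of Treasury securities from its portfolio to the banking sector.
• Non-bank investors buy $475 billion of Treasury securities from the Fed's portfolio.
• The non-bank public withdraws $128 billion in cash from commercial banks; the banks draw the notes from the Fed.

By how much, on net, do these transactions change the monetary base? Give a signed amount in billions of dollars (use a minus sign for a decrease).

-$1133 billion

Fed balance sheet:
  Assets:      Securities −$771B, Loans to banks −$362B
  Liabilities: Bank reserves −$1261B, Currency in circulation +$128B
Monetary base = currency + reserves: +$128B + (−$1261B) = -$1133 billion.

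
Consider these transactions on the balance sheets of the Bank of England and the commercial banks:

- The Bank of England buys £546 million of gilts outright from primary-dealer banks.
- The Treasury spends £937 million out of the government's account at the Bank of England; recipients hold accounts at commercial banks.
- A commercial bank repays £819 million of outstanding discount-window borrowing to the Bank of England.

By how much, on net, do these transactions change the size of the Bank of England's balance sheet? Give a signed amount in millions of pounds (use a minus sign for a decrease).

OMO purchase (from banks) £546 million: a Bank of England asset is acquired → +£546M.
Government spending £937 million: only the composition of liabilities changes → 0.
Discount-window repayment £819 million: a Bank of England asset is shed → −£819M.
Net: 546 + 0 − 819 = -£273 million.

-£273 million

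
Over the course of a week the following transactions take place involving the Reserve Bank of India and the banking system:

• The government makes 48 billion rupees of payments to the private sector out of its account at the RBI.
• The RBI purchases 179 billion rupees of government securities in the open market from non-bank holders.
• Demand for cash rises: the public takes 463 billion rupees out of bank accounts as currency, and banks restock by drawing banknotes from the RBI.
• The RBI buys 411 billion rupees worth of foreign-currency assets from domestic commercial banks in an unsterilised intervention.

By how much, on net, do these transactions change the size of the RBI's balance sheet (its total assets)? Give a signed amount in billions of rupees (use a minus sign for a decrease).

Government spending 48 billion rupees: only the composition of liabilities changes → 0.
Asset purchase (from non-banks) 179 billion rupees: an RBI asset is acquired → +179B.
Currency withdrawal 463 billion rupees: only the composition of liabilities changes → 0.
FX purchase 411 billion rupees: an RBI asset is acquired → +411B.
Net: 0 + 179 + 0 + 411 = +590 billion.

+590 billion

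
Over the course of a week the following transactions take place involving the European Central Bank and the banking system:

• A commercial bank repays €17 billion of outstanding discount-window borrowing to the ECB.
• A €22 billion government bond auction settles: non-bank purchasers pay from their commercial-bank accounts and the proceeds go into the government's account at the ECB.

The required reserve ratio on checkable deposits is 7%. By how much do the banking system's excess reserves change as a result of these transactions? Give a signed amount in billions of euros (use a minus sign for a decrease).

-€37.46 billion

Discount-window repayment €17 billion: reserves −€17B, deposits 0.
Government account inflow €22 billion: reserves −€22B, deposits −€22B.
Totals: Δreserves = −€39B, Δdeposits = −€22B.
Δrequired reserves = 7% × −€22B = −€1.54B.
Δexcess reserves = Δreserves − Δrequired = −€39B − (−€1.54B) = -€37.46 billion.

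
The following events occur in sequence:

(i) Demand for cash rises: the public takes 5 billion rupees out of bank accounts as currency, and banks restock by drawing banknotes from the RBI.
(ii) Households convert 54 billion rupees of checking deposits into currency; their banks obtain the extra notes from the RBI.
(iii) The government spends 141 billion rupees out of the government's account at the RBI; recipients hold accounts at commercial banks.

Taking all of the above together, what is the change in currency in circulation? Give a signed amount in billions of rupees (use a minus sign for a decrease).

+59 billion

RBI balance sheet:
  Assets:      no change
  Liabilities: Bank reserves +82B, Currency in circulation +59B, Government deposits −141B
Commercial banking system:
  Assets:      Reserves at CB +82B
  Liabilities: Checkable deposits +82B
So the change in currency in circulation is +59 billion.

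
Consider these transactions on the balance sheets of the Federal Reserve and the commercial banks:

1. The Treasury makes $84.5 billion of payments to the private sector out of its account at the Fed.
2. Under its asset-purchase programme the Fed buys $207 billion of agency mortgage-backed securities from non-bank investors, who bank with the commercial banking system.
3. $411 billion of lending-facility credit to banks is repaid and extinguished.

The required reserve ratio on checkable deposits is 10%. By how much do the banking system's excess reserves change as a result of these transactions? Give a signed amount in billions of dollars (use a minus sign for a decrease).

-$148.65 billion

Government spending $84.5 billion: reserves +$84.5B, deposits +$84.5B.
Asset purchase (from non-banks) $207 billion: reserves +$207B, deposits +$207B.
Discount-window repayment $411 billion: reserves −$411B, deposits 0.
Totals: Δreserves = −$119.5B, Δdeposits = +$291.5B.
Δrequired reserves = 10% × +$291.5B = +$29.15B.
Δexcess reserves = Δreserves − Δrequired = −$119.5B − (+$29.15B) = -$148.65 billion.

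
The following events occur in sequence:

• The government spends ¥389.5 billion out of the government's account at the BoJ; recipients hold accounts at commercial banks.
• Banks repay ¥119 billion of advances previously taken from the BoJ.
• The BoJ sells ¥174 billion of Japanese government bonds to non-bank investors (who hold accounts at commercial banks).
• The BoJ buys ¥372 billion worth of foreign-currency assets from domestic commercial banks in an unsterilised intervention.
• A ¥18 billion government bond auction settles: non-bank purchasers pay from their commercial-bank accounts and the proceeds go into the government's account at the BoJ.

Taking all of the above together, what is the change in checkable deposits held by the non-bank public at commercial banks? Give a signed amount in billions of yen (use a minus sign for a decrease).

+¥197.5 billion

Government spending ¥389.5 billion: non-bank counterparties' bank balances rise → +¥389.5B.
Discount-window repayment ¥119 billion: the counterparty is a bank, so public deposits are unchanged → 0.
Asset sale (to non-banks) ¥174 billion: non-bank counterparties' bank balances fall → −¥174B.
FX purchase ¥372 billion: the counterparty is a bank, so public deposits are unchanged → 0.
Government account inflow ¥18 billion: non-bank counterparties' bank balances fall → −¥18B.
Net: 389.5 + 0 − 174 + 0 − 18 = +¥197.5 billion.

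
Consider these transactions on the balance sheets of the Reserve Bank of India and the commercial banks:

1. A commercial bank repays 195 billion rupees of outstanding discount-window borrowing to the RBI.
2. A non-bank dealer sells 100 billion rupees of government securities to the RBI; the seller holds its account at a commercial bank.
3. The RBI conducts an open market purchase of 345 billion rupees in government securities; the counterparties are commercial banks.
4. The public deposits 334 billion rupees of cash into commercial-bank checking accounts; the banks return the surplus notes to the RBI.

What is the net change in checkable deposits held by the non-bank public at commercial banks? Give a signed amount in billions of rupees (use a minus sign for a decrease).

+434 billion

RBI balance sheet:
  Assets:      Securities +445B, Loans to banks −195B
  Liabilities: Bank reserves +584B, Currency in circulation −334B
Commercial banking system:
  Assets:      Reserves at CB +584B, Securities −345B
  Liabilities: Checkable deposits +434B, Borrowings from CB −195B
So the change in checkable deposits held by the non-bank public at commercial banks is +434 billion.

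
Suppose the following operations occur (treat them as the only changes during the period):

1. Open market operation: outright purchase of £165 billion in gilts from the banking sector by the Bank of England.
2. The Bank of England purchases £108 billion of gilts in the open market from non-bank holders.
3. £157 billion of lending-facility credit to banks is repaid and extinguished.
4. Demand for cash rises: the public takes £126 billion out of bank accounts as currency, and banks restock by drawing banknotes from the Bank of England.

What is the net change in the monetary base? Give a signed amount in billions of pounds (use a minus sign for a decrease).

OMO purchase (from banks) £165 billion: Bank of England balance sheet expands → +£165B.
Asset purchase (from non-banks) £108 billion: Bank of England balance sheet expands → +£108B.
Discount-window repayment £157 billion: Bank of England balance sheet contracts → −£157B.
Currency withdrawal £126 billion: just a shift between currency and reserves — both are base money → 0.
Net: 165 + 108 − 157 + 0 = +£116 billion.

+£116 billion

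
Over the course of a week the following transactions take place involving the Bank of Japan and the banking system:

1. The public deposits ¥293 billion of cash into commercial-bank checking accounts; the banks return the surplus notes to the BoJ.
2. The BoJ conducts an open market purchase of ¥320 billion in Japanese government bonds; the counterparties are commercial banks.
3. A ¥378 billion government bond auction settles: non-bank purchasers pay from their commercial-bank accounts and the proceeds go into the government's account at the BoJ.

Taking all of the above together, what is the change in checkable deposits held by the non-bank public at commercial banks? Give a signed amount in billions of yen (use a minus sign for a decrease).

BoJ balance sheet:
  Assets:      Securities +¥320B
  Liabilities: Bank reserves +¥235B, Currency in circulation −¥293B, Government deposits +¥378B
Commercial banking system:
  Assets:      Reserves at CB +¥235B, Securities −¥320B
  Liabilities: Checkable deposits −¥85B
So the change in checkable deposits held by the non-bank public at commercial banks is -¥85 billion.

-¥85 billion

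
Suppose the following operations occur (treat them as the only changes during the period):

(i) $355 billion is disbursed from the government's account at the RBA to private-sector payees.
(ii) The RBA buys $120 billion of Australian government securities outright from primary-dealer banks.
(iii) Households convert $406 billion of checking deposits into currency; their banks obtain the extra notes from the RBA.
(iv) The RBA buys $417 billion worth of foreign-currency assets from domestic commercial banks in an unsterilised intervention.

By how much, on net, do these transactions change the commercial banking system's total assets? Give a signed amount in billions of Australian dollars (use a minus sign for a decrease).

-$51 billion

Government spending $355 billion: bank balance sheets expand → +$355B.
OMO purchase (from banks) $120 billion: just an asset swap on bank balance sheets → 0.
Currency withdrawal $406 billion: bank balance sheets shrink → −$406B.
FX purchase $417 billion: just an asset swap on bank balance sheets → 0.
Net: 355 + 0 − 406 + 0 = -$51 billion.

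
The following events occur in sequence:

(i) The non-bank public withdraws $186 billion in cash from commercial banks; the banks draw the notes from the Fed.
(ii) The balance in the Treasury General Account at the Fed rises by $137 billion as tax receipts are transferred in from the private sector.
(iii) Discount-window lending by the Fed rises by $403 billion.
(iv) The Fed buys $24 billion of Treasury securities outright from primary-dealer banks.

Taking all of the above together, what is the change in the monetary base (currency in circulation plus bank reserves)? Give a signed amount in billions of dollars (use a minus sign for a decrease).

+$290 billion

Currency withdrawal $186 billion: just a shift between currency and reserves — both are base money → 0.
Government account inflow $137 billion: reserves shift to a non-base liability → −$137B.
Discount-window loan $403 billion: Fed balance sheet expands → +$403B.
OMO purchase (from banks) $24 billion: Fed balance sheet expands → +$24B.
Net: 0 − 137 + 403 + 24 = +$290 billion.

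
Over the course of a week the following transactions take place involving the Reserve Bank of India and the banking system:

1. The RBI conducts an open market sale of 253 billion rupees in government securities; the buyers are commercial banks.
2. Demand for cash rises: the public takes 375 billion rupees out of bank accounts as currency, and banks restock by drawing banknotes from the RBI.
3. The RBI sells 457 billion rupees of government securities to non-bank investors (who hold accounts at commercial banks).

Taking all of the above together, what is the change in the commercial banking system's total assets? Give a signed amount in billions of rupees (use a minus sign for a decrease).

-832 billion

OMO sale (to banks) 253 billion rupees: just an asset swap on bank balance sheets → 0.
Currency withdrawal 375 billion rupees: bank balance sheets shrink → −375B.
Asset sale (to non-banks) 457 billion rupees: bank balance sheets shrink → −457B.
Net: 0 − 375 − 457 = -832 billion.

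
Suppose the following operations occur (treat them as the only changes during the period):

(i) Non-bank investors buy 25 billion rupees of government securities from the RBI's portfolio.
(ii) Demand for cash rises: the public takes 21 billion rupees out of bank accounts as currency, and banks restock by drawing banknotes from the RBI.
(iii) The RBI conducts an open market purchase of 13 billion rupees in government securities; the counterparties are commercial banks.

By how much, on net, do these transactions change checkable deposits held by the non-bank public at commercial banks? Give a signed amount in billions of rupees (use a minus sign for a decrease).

RBI balance sheet:
  Assets:      Securities −12B
  Liabilities: Bank reserves −33B, Currency in circulation +21B
Commercial banking system:
  Assets:      Reserves at CB −33B, Securities −13B
  Liabilities: Checkable deposits −46B
So the change in checkable deposits held by the non-bank public at commercial banks is -46 billion.

-46 billion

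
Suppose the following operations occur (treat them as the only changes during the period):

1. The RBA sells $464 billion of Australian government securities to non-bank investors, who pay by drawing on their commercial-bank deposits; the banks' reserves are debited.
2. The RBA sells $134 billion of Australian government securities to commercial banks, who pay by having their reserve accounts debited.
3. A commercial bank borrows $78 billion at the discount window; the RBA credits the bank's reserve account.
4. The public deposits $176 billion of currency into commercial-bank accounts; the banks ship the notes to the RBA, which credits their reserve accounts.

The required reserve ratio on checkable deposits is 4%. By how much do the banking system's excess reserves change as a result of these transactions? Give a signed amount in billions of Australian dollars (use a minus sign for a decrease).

Asset sale (to non-banks) $464 billion: reserves −$464B, deposits −$464B.
OMO sale (to banks) $134 billion: reserves −$134B, deposits 0.
Discount-window loan $78 billion: reserves +$78B, deposits 0.
Currency deposit $176 billion: reserves +$176B, deposits +$176B.
Totals: Δreserves = −$344B, Δdeposits = −$288B.
Δrequired reserves = 4% × −$288B = −$11.52B.
Δexcess reserves = Δreserves − Δrequired = −$344B − (−$11.52B) = -$332.48 billion.

-$332.48 billion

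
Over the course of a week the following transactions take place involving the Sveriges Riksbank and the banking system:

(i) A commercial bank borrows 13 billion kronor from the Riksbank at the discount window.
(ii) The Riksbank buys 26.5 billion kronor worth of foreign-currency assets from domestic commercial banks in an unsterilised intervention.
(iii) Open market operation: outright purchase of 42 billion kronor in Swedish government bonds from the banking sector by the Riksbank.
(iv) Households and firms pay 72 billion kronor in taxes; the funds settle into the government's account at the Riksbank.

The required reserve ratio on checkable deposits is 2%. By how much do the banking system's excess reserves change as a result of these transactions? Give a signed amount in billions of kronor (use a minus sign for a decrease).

+10.94 billion

Discount-window loan 13 billion kronor: reserves +13B, deposits 0.
FX purchase 26.5 billion kronor: reserves +26.5B, deposits 0.
OMO purchase (from banks) 42 billion kronor: reserves +42B, deposits 0.
Government account inflow 72 billion kronor: reserves −72B, deposits −72B.
Totals: Δreserves = +9.5B, Δdeposits = −72B.
Δrequired reserves = 2% × −72B = −1.44B.
Δexcess reserves = Δreserves − Δrequired = +9.5B − (−1.44B) = +10.94 billion.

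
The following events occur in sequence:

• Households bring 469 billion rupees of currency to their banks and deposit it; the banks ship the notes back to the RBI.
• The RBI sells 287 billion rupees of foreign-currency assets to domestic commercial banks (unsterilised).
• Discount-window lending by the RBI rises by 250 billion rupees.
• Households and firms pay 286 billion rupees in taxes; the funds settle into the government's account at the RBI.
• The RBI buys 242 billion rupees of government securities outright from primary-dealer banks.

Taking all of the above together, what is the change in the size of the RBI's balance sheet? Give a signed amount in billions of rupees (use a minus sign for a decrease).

+205 billion

Currency deposit 469 billion rupees: only the composition of liabilities changes → 0.
FX sale 287 billion rupees: an RBI asset is shed → −287B.
Discount-window loan 250 billion rupees: an RBI asset is acquired → +250B.
Government account inflow 286 billion rupees: only the composition of liabilities changes → 0.
OMO purchase (from banks) 242 billion rupees: an RBI asset is acquired → +242B.
Net: 0 − 287 + 250 + 0 + 242 = +205 billion.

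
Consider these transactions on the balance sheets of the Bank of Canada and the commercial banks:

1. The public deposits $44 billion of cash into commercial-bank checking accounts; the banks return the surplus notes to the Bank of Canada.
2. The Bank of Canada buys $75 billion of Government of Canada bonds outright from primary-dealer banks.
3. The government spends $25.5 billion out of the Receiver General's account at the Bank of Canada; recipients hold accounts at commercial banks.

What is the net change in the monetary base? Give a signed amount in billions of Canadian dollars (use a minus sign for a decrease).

Currency deposit $44 billion: just a shift between currency and reserves — both are base money → 0.
OMO purchase (from banks) $75 billion: Bank of Canada balance sheet expands → +$75B.
Government spending $25.5 billion: a non-base liability converts back to reserves → +$25.5B.
Net: 0 + 75 + 25.5 = +$100.5 billion.

+$100.5 billion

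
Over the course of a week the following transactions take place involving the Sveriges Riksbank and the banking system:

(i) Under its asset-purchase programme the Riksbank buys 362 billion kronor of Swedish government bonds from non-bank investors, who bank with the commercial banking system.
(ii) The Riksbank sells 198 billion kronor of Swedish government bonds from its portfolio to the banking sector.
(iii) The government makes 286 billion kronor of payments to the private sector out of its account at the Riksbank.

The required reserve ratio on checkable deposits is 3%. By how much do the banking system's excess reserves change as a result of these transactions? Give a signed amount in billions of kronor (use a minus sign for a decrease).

Asset purchase (from non-banks) 362 billion kronor: reserves +362B, deposits +362B.
OMO sale (to banks) 198 billion kronor: reserves −198B, deposits 0.
Government spending 286 billion kronor: reserves +286B, deposits +286B.
Totals: Δreserves = +450B, Δdeposits = +648B.
Δrequired reserves = 3% × +648B = +19.44B.
Δexcess reserves = Δreserves − Δrequired = +450B − (+19.44B) = +430.56 billion.

+430.56 billion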